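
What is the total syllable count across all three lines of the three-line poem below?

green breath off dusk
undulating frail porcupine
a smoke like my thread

17

Line 1: green (1), breath (1), off (1), dusk (1) → 4
Line 2: undulating (4), frail (1), porcupine (3) → 8
Line 3: a (1), smoke (1), like (1), my (1), thread (1) → 5
Total: 4 + 8 + 5 = 17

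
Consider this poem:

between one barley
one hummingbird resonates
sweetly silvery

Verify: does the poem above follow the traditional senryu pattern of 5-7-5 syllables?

Yes

Line 1: between (2), one (1), barley (2) → 5 ✓
Line 2: one (1), hummingbird (3), resonates (3) → 7 ✓
Line 3: sweetly (2), silvery (3) → 5 ✓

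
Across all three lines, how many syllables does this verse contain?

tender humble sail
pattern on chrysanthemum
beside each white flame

Line 1: tender (2), humble (2), sail (1) → 5
Line 2: pattern (2), on (1), chrysanthemum (4) → 7
Line 3: beside (2), each (1), white (1), flame (1) → 5
Total: 5 + 7 + 5 = 17

17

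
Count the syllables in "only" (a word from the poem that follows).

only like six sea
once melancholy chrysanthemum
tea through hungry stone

2

"only" has 2 syllables.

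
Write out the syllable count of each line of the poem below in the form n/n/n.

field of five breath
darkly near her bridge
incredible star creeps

4/5/6

Line 1: field (1), of (1), five (1), breath (1) → 4
Line 2: darkly (2), near (1), her (1), bridge (1) → 5
Line 3: incredible (4), star (1), creeps (1) → 6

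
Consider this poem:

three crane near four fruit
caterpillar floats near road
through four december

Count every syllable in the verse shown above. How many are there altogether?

17

Line 1: three (1), crane (1), near (1), four (1), fruit (1) → 5
Line 2: caterpillar (4), floats (1), near (1), road (1) → 7
Line 3: through (1), four (1), december (3) → 5
Total: 5 + 7 + 5 = 17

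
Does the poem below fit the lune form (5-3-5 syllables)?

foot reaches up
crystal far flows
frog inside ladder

No

Line 1: foot(1) + reaches(2) + up(1) = 4 (expected 5)
Line 2: crystal(2) + far(1) + flows(1) = 4 (expected 3)
Line 3: frog(1) + inside(2) + ladder(2) = 5 ✓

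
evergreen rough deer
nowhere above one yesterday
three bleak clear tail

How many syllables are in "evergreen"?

3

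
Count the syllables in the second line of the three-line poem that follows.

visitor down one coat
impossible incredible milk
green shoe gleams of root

The second line: impossible(4) + incredible(4) + milk(1) = 9

9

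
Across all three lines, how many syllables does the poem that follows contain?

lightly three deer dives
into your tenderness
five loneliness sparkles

17

Line 1: lightly(2) + three(1) + deer(1) + dives(1) = 5
Line 2: into(2) + your(1) + tenderness(3) = 6
Line 3: five(1) + loneliness(3) + sparkles(2) = 6
Total: 5 + 6 + 6 = 17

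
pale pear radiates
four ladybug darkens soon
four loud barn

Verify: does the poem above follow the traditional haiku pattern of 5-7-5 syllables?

Line 1: pale (1), pear (1), radiates (3) → 5 ✓
Line 2: four (1), ladybug (3), darkens (2), soon (1) → 7 ✓
Line 3: four (1), loud (1), barn (1) → 3 (expected 5)

No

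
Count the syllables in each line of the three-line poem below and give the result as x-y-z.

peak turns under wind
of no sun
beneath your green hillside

Line 1: "peak turns under wind": 1+1+2+1 = 5
Line 2: "of no sun": 1+1+1 = 3
Line 3: "beneath your green hillside": 2+1+1+2 = 6

5-3-6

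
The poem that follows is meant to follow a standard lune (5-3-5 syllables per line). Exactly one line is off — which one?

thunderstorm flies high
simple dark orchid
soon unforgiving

Line 2

Line 1: thunderstorm (3), flies (1), high (1) → 5 ✓
Line 2: simple (2), dark (1), orchid (2) → 5 (expected 3)
Line 3: soon (1), unforgiving (4) → 5 ✓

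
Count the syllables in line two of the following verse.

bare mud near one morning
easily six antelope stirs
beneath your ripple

Line two: "easily six antelope stirs": 3+1+3+1 = 8

8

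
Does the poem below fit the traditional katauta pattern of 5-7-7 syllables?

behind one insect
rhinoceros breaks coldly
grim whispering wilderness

Yes

Line 1: behind (2), one (1), insect (2) → 5 ✓
Line 2: rhinoceros (4), breaks (1), coldly (2) → 7 ✓
Line 3: grim (1), whispering (3), wilderness (3) → 7 ✓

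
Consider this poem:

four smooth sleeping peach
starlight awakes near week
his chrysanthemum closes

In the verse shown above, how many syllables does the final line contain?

7

The final line: "his chrysanthemum closes": 1+4+2 = 7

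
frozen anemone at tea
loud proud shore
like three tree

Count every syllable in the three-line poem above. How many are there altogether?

Line 1: frozen (2), anemone (4), at (1), tea (1) → 8
Line 2: loud (1), proud (1), shore (1) → 3
Line 3: like (1), three (1), tree (1) → 3
Total: 8 + 3 + 3 = 14

14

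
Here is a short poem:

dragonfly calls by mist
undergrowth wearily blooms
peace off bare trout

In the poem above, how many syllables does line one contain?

6

Line one: "dragonfly calls by mist": 3+1+1+1 = 6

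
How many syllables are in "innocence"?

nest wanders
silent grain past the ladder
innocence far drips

3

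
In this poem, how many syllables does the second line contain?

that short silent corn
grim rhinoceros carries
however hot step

The second line: grim (1), rhinoceros (4), carries (2) → 7

7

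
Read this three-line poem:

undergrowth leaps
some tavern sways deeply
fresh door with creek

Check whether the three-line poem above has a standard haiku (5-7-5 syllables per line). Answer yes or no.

Line 1: "undergrowth leaps": 3+1 = 4 (expected 5)
Line 2: "some tavern sways deeply": 1+2+1+2 = 6 (expected 7)
Line 3: "fresh door with creek": 1+1+1+1 = 4 (expected 5)

No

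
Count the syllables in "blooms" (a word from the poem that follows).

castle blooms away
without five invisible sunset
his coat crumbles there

1

"blooms" has 1 syllable.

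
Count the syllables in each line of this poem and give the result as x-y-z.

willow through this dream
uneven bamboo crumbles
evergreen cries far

5-7-5

Line 1: willow(2) + through(1) + this(1) + dream(1) = 5
Line 2: uneven(3) + bamboo(2) + crumbles(2) = 7
Line 3: evergreen(3) + cries(1) + far(1) = 5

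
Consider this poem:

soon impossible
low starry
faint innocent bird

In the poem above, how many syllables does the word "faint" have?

1

"faint" has 1 syllable.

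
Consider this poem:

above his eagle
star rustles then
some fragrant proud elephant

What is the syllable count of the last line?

The last line: some (1), fragrant (2), proud (1), elephant (3) → 7

7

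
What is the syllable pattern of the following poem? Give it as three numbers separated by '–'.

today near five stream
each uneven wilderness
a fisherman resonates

5–7–7

Line 1: today (2), near (1), five (1), stream (1) → 5
Line 2: each (1), uneven (3), wilderness (3) → 7
Line 3: a (1), fisherman (3), resonates (3) → 7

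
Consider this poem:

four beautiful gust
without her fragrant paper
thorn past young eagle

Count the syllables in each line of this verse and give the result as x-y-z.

5-7-5

Line 1: four(1) + beautiful(3) + gust(1) = 5
Line 2: without(2) + her(1) + fragrant(2) + paper(2) = 7
Line 3: thorn(1) + past(1) + young(1) + eagle(2) = 5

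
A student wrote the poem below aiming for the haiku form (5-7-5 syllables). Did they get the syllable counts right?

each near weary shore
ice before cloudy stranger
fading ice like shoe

Line 1: "each near weary shore": 1+1+2+1 = 5 ✓
Line 2: "ice before cloudy stranger": 1+2+2+2 = 7 ✓
Line 3: "fading ice like shoe": 2+1+1+1 = 5 ✓

Yes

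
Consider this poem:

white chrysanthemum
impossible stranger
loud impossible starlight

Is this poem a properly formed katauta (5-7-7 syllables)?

No

Line 1: white(1) + chrysanthemum(4) = 5 ✓
Line 2: impossible(4) + stranger(2) = 6 (expected 7)
Line 3: loud(1) + impossible(4) + starlight(2) = 7 ✓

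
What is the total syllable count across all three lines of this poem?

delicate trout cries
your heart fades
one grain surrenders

13

Line 1: "delicate trout cries": 3+1+1 = 5
Line 2: "your heart fades": 1+1+1 = 3
Line 3: "one grain surrenders": 1+1+3 = 5
Total: 5 + 3 + 5 = 13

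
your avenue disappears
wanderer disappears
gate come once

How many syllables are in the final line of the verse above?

3

The final line: gate(1) + come(1) + once(1) = 3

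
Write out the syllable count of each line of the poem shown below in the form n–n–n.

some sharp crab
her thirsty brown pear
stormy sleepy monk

3–5–5

Line 1: some(1) + sharp(1) + crab(1) = 3
Line 2: her(1) + thirsty(2) + brown(1) + pear(1) = 5
Line 3: stormy(2) + sleepy(2) + monk(1) = 5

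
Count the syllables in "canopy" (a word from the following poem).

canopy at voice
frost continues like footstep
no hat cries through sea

3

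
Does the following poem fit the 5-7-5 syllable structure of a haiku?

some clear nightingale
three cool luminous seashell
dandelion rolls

Line 1: some(1) + clear(1) + nightingale(3) = 5 ✓
Line 2: three(1) + cool(1) + luminous(3) + seashell(2) = 7 ✓
Line 3: dandelion(4) + rolls(1) = 5 ✓

Yes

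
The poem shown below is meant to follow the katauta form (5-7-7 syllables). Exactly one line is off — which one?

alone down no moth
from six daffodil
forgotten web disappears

Line 1: "alone down no moth": 2+1+1+1 = 5 ✓
Line 2: "from six daffodil": 1+1+3 = 5 (expected 7)
Line 3: "forgotten web disappears": 3+1+3 = 7 ✓

The second line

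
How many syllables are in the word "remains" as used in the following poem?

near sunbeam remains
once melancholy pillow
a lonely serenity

2

"remains" has 2 syllables.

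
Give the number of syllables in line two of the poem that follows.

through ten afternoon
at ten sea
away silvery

Line two: at(1) + ten(1) + sea(1) = 3

3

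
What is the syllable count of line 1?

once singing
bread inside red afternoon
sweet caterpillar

3

Line 1: once (1), singing (2) → 3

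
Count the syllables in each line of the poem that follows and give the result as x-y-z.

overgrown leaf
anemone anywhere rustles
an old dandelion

4-9-6

Line 1: overgrown (3), leaf (1) → 4
Line 2: anemone (4), anywhere (3), rustles (2) → 9
Line 3: an (1), old (1), dandelion (4) → 6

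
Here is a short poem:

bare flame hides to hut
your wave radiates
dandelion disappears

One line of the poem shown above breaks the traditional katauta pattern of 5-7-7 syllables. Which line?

Line 1: "bare flame hides to hut": 1+1+1+1+1 = 5 ✓
Line 2: "your wave radiates": 1+1+3 = 5 (expected 7)
Line 3: "dandelion disappears": 4+3 = 7 ✓

Line 2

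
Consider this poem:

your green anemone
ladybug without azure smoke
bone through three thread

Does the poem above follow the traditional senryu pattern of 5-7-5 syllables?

Line 1: "your green anemone": 1+1+4 = 6 (expected 5)
Line 2: "ladybug without azure smoke": 3+2+2+1 = 8 (expected 7)
Line 3: "bone through three thread": 1+1+1+1 = 4 (expected 5)

No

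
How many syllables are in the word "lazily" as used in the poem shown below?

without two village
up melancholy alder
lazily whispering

3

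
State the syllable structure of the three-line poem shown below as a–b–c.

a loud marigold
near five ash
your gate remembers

Line 1: "a loud marigold": 1+1+3 = 5
Line 2: "near five ash": 1+1+1 = 3
Line 3: "your gate remembers": 1+1+3 = 5

5–3–5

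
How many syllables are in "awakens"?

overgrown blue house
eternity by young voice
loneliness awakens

3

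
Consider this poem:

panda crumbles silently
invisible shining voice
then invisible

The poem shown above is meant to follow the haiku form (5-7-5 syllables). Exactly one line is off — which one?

The first line

Line 1: panda(2) + crumbles(2) + silently(3) = 7 (expected 5)
Line 2: invisible(4) + shining(2) + voice(1) = 7 ✓
Line 3: then(1) + invisible(4) = 5 ✓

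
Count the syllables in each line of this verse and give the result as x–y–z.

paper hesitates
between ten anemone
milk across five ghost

Line 1: "paper hesitates": 2+3 = 5
Line 2: "between ten anemone": 2+1+4 = 7
Line 3: "milk across five ghost": 1+2+1+1 = 5

5–7–5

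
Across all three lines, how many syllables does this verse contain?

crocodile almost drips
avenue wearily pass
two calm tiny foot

18

Line 1: "crocodile almost drips": 3+2+1 = 6
Line 2: "avenue wearily pass": 3+3+1 = 7
Line 3: "two calm tiny foot": 1+1+2+1 = 5
Total: 6 + 7 + 5 = 18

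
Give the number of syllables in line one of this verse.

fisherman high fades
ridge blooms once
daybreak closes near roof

Line one: fisherman (3), high (1), fades (1) → 5

5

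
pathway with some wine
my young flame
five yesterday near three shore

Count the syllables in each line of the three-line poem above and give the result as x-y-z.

Line 1: pathway(2) + with(1) + some(1) + wine(1) = 5
Line 2: my(1) + young(1) + flame(1) = 3
Line 3: five(1) + yesterday(3) + near(1) + three(1) + shore(1) = 7

5-3-7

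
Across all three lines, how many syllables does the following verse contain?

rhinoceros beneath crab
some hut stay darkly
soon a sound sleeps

Line 1: rhinoceros(4) + beneath(2) + crab(1) = 7
Line 2: some(1) + hut(1) + stay(1) + darkly(2) = 5
Line 3: soon(1) + a(1) + sound(1) + sleeps(1) = 4
Total: 7 + 5 + 4 = 16

16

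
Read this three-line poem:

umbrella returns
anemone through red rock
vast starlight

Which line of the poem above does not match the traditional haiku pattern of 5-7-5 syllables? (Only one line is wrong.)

Line 1: "umbrella returns": 3+2 = 5 ✓
Line 2: "anemone through red rock": 4+1+1+1 = 7 ✓
Line 3: "vast starlight": 1+2 = 3 (expected 5)

Line 3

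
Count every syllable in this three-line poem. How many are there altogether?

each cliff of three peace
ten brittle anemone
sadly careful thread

17

Line 1: "each cliff of three peace": 1+1+1+1+1 = 5
Line 2: "ten brittle anemone": 1+2+4 = 7
Line 3: "sadly careful thread": 2+2+1 = 5
Total: 5 + 7 + 5 = 17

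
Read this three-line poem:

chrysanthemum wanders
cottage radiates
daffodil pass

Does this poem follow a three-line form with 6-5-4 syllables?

Yes

Line 1: "chrysanthemum wanders": 4+2 = 6 ✓
Line 2: "cottage radiates": 2+3 = 5 ✓
Line 3: "daffodil pass": 3+1 = 4 ✓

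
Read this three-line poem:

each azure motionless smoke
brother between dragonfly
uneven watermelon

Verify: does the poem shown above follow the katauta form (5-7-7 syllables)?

No

Line 1: "each azure motionless smoke": 1+2+3+1 = 7 (expected 5)
Line 2: "brother between dragonfly": 2+2+3 = 7 ✓
Line 3: "uneven watermelon": 3+4 = 7 ✓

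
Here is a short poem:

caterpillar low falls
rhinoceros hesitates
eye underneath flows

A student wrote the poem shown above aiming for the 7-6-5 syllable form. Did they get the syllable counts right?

No

Line 1: "caterpillar low falls": 4+1+1 = 6 (expected 7)
Line 2: "rhinoceros hesitates": 4+3 = 7 (expected 6)
Line 3: "eye underneath flows": 1+3+1 = 5 ✓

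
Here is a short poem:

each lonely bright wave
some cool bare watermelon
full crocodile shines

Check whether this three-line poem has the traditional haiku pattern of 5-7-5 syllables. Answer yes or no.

Yes

Line 1: each(1) + lonely(2) + bright(1) + wave(1) = 5 ✓
Line 2: some(1) + cool(1) + bare(1) + watermelon(4) = 7 ✓
Line 3: full(1) + crocodile(3) + shines(1) = 5 ✓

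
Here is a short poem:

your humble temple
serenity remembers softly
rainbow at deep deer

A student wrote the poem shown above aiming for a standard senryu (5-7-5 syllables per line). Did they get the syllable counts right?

No

Line 1: your(1) + humble(2) + temple(2) = 5 ✓
Line 2: serenity(4) + remembers(3) + softly(2) = 9 (expected 7)
Line 3: rainbow(2) + at(1) + deep(1) + deer(1) = 5 ✓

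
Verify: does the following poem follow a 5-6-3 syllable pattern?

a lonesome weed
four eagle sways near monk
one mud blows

Line 1: "a lonesome weed": 1+2+1 = 4 (expected 5)
Line 2: "four eagle sways near monk": 1+2+1+1+1 = 6 ✓
Line 3: "one mud blows": 1+1+1 = 3 ✓

No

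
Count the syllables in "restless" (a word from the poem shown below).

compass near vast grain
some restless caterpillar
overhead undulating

2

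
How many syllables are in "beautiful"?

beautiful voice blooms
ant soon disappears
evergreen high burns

3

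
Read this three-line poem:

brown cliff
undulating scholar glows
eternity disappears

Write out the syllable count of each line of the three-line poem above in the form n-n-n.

Line 1: "brown cliff": 1+1 = 2
Line 2: "undulating scholar glows": 4+2+1 = 7
Line 3: "eternity disappears": 4+3 = 7

2-7-7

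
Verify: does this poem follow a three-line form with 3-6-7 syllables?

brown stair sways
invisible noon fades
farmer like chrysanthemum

Yes

Line 1: brown(1) + stair(1) + sways(1) = 3 ✓
Line 2: invisible(4) + noon(1) + fades(1) = 6 ✓
Line 3: farmer(2) + like(1) + chrysanthemum(4) = 7 ✓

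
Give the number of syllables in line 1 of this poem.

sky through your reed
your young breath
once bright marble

Line 1: "sky through your reed": 1+1+1+1 = 4

4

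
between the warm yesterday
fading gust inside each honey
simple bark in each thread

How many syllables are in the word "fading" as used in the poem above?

2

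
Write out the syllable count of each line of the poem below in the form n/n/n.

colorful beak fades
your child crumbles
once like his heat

5/4/4

Line 1: colorful(3) + beak(1) + fades(1) = 5
Line 2: your(1) + child(1) + crumbles(2) = 4
Line 3: once(1) + like(1) + his(1) + heat(1) = 4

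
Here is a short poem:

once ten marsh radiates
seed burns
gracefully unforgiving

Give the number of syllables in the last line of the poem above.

The last line: gracefully (3), unforgiving (4) → 7

7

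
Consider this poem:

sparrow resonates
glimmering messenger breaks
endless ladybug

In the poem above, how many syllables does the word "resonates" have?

3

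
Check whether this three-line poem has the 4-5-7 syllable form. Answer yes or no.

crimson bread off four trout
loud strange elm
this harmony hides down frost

No

Line 1: crimson(2) + bread(1) + off(1) + four(1) + trout(1) = 6 (expected 4)
Line 2: loud(1) + strange(1) + elm(1) = 3 (expected 5)
Line 3: this(1) + harmony(3) + hides(1) + down(1) + frost(1) = 7 ✓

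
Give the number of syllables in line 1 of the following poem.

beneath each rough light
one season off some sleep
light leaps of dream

5

Line 1: beneath(2) + each(1) + rough(1) + light(1) = 5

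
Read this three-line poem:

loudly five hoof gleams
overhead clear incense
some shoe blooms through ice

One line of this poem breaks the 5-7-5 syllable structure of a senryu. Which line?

Line 1: loudly(2) + five(1) + hoof(1) + gleams(1) = 5 ✓
Line 2: overhead(3) + clear(1) + incense(2) = 6 (expected 7)
Line 3: some(1) + shoe(1) + blooms(1) + through(1) + ice(1) = 5 ✓

Line 2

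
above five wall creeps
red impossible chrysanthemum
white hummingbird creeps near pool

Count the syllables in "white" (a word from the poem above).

1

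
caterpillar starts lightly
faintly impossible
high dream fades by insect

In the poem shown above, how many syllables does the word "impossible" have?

"impossible" has 4 syllables.

4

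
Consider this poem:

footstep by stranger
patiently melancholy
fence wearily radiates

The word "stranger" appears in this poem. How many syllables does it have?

2

"stranger" has 2 syllables.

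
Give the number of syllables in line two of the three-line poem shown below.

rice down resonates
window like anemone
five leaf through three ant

7

Line two: window(2) + like(1) + anemone(4) = 7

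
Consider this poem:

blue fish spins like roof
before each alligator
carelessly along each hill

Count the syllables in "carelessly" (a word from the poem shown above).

"carelessly" has 3 syllables.

3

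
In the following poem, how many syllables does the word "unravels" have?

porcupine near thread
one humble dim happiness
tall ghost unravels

3

"unravels" has 3 syllables.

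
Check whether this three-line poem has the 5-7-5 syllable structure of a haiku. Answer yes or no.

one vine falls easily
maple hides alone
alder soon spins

Line 1: one (1), vine (1), falls (1), easily (3) → 6 (expected 5)
Line 2: maple (2), hides (1), alone (2) → 5 (expected 7)
Line 3: alder (2), soon (1), spins (1) → 4 (expected 5)

No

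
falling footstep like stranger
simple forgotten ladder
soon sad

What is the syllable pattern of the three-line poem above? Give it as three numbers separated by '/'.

7/7/2

Line 1: falling (2), footstep (2), like (1), stranger (2) → 7
Line 2: simple (2), forgotten (3), ladder (2) → 7
Line 3: soon (1), sad (1) → 2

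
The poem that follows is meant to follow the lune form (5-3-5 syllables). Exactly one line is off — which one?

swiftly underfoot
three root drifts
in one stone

Line 1: swiftly(2) + underfoot(3) = 5 ✓
Line 2: three(1) + root(1) + drifts(1) = 3 ✓
Line 3: in(1) + one(1) + stone(1) = 3 (expected 5)

The third line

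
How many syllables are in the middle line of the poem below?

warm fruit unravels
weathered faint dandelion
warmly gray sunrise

7

The middle line: "weathered faint dandelion": 2+1+4 = 7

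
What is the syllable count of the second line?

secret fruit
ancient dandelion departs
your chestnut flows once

The second line: ancient(2) + dandelion(4) + departs(2) = 8

8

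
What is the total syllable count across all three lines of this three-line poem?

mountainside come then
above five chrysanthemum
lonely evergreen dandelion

Line 1: "mountainside come then": 3+1+1 = 5
Line 2: "above five chrysanthemum": 2+1+4 = 7
Line 3: "lonely evergreen dandelion": 2+3+4 = 9
Total: 5 + 7 + 9 = 21

21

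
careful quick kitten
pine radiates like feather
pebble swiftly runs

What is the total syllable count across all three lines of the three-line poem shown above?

17

Line 1: "careful quick kitten": 2+1+2 = 5
Line 2: "pine radiates like feather": 1+3+1+2 = 7
Line 3: "pebble swiftly runs": 2+2+1 = 5
Total: 5 + 7 + 5 = 17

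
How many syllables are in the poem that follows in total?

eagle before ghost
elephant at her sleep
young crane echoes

Line 1: eagle(2) + before(2) + ghost(1) = 5
Line 2: elephant(3) + at(1) + her(1) + sleep(1) = 6
Line 3: young(1) + crane(1) + echoes(2) = 4
Total: 5 + 6 + 4 = 15

15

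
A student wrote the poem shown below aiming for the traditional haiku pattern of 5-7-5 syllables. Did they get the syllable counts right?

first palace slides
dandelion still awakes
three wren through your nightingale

Line 1: first (1), palace (2), slides (1) → 4 (expected 5)
Line 2: dandelion (4), still (1), awakes (2) → 7 ✓
Line 3: three (1), wren (1), through (1), your (1), nightingale (3) → 7 (expected 5)

No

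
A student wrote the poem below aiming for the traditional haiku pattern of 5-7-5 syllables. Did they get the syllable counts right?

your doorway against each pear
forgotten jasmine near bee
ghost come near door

Line 1: your(1) + doorway(2) + against(2) + each(1) + pear(1) = 7 (expected 5)
Line 2: forgotten(3) + jasmine(2) + near(1) + bee(1) = 7 ✓
Line 3: ghost(1) + come(1) + near(1) + door(1) = 4 (expected 5)

No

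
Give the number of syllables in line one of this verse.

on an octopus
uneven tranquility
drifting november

5

Line one: on(1) + an(1) + octopus(3) = 5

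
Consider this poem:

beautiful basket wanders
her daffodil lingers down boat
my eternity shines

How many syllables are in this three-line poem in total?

Line 1: "beautiful basket wanders": 3+2+2 = 7
Line 2: "her daffodil lingers down boat": 1+3+2+1+1 = 8
Line 3: "my eternity shines": 1+4+1 = 6
Total: 7 + 8 + 6 = 21

21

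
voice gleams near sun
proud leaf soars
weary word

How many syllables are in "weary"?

2

"weary" has 2 syllables.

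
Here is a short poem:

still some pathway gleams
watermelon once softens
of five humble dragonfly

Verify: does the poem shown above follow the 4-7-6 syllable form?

No

Line 1: "still some pathway gleams": 1+1+2+1 = 5 (expected 4)
Line 2: "watermelon once softens": 4+1+2 = 7 ✓
Line 3: "of five humble dragonfly": 1+1+2+3 = 7 (expected 6)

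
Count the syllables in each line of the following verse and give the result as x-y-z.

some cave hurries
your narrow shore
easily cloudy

Line 1: some (1), cave (1), hurries (2) → 4
Line 2: your (1), narrow (2), shore (1) → 4
Line 3: easily (3), cloudy (2) → 5

4-4-5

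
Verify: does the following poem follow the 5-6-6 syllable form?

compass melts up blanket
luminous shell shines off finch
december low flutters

Line 1: compass (2), melts (1), up (1), blanket (2) → 6 (expected 5)
Line 2: luminous (3), shell (1), shines (1), off (1), finch (1) → 7 (expected 6)
Line 3: december (3), low (1), flutters (2) → 6 ✓

No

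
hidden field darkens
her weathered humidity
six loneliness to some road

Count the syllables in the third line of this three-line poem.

The third line: six(1) + loneliness(3) + to(1) + some(1) + road(1) = 7

7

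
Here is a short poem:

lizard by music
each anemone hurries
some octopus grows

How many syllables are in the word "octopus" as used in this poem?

3

"octopus" has 3 syllables.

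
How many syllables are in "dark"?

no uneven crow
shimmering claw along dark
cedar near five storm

"dark" has 1 syllable.

1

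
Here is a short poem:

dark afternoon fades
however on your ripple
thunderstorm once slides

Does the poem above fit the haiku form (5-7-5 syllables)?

Line 1: "dark afternoon fades": 1+3+1 = 5 ✓
Line 2: "however on your ripple": 3+1+1+2 = 7 ✓
Line 3: "thunderstorm once slides": 3+1+1 = 5 ✓

Yes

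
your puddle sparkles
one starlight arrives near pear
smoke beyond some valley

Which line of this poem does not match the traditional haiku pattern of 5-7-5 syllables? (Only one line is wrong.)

The third line

Line 1: "your puddle sparkles": 1+2+2 = 5 ✓
Line 2: "one starlight arrives near pear": 1+2+2+1+1 = 7 ✓
Line 3: "smoke beyond some valley": 1+2+1+2 = 6 (expected 5)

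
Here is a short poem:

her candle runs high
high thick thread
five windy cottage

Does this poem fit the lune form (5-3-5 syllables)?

Line 1: "her candle runs high": 1+2+1+1 = 5 ✓
Line 2: "high thick thread": 1+1+1 = 3 ✓
Line 3: "five windy cottage": 1+2+2 = 5 ✓

Yes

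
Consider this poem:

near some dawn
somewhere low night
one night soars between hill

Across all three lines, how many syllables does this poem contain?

13

Line 1: near(1) + some(1) + dawn(1) = 3
Line 2: somewhere(2) + low(1) + night(1) = 4
Line 3: one(1) + night(1) + soars(1) + between(2) + hill(1) = 6
Total: 3 + 4 + 6 = 13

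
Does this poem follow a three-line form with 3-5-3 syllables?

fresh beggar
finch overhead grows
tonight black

Yes

Line 1: fresh(1) + beggar(2) = 3 ✓
Line 2: finch(1) + overhead(3) + grows(1) = 5 ✓
Line 3: tonight(2) + black(1) = 3 ✓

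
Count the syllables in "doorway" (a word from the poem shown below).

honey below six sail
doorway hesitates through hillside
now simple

2

"doorway" has 2 syllables.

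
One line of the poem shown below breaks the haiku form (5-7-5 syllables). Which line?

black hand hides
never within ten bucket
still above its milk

The first line

Line 1: black (1), hand (1), hides (1) → 3 (expected 5)
Line 2: never (2), within (2), ten (1), bucket (2) → 7 ✓
Line 3: still (1), above (2), its (1), milk (1) → 5 ✓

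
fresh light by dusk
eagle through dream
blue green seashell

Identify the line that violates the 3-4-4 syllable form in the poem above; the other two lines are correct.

Line 1: fresh (1), light (1), by (1), dusk (1) → 4 (expected 3)
Line 2: eagle (2), through (1), dream (1) → 4 ✓
Line 3: blue (1), green (1), seashell (2) → 4 ✓

The first line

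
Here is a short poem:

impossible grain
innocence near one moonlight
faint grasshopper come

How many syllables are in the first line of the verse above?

5

The first line: impossible (4), grain (1) → 5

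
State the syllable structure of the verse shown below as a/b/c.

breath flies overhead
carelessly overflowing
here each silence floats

5/7/5

Line 1: breath (1), flies (1), overhead (3) → 5
Line 2: carelessly (3), overflowing (4) → 7
Line 3: here (1), each (1), silence (2), floats (1) → 5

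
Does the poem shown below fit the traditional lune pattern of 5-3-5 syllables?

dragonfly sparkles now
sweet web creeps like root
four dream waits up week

No

Line 1: "dragonfly sparkles now": 3+2+1 = 6 (expected 5)
Line 2: "sweet web creeps like root": 1+1+1+1+1 = 5 (expected 3)
Line 3: "four dream waits up week": 1+1+1+1+1 = 5 ✓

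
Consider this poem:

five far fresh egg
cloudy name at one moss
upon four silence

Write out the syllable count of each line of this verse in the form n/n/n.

Line 1: five (1), far (1), fresh (1), egg (1) → 4
Line 2: cloudy (2), name (1), at (1), one (1), moss (1) → 6
Line 3: upon (2), four (1), silence (2) → 5

4/6/5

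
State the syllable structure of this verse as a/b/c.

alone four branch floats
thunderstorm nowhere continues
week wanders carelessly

Line 1: alone (2), four (1), branch (1), floats (1) → 5
Line 2: thunderstorm (3), nowhere (2), continues (3) → 8
Line 3: week (1), wanders (2), carelessly (3) → 6

5/8/6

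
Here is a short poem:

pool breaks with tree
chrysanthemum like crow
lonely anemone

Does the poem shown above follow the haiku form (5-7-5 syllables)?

No

Line 1: "pool breaks with tree": 1+1+1+1 = 4 (expected 5)
Line 2: "chrysanthemum like crow": 4+1+1 = 6 (expected 7)
Line 3: "lonely anemone": 2+4 = 6 (expected 5)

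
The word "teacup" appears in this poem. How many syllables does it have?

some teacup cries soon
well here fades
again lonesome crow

"teacup" has 2 syllables.

2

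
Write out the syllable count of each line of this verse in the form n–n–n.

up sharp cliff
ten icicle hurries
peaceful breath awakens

3–6–6

Line 1: up (1), sharp (1), cliff (1) → 3
Line 2: ten (1), icicle (3), hurries (2) → 6
Line 3: peaceful (2), breath (1), awakens (3) → 6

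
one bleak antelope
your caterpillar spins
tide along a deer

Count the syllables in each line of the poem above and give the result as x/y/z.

5/6/5

Line 1: one(1) + bleak(1) + antelope(3) = 5
Line 2: your(1) + caterpillar(4) + spins(1) = 6
Line 3: tide(1) + along(2) + a(1) + deer(1) = 5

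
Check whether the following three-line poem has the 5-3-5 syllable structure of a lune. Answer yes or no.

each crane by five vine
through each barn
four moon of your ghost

Line 1: each (1), crane (1), by (1), five (1), vine (1) → 5 ✓
Line 2: through (1), each (1), barn (1) → 3 ✓
Line 3: four (1), moon (1), of (1), your (1), ghost (1) → 5 ✓

Yes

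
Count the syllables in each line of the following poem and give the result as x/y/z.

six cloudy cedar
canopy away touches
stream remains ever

5/7/5

Line 1: "six cloudy cedar": 1+2+2 = 5
Line 2: "canopy away touches": 3+2+2 = 7
Line 3: "stream remains ever": 1+2+2 = 5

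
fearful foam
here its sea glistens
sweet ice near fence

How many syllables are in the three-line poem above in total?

12

Line 1: "fearful foam": 2+1 = 3
Line 2: "here its sea glistens": 1+1+1+2 = 5
Line 3: "sweet ice near fence": 1+1+1+1 = 4
Total: 3 + 5 + 4 = 12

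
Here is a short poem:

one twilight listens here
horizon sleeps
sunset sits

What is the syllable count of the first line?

The first line: one (1), twilight (2), listens (2), here (1) → 6

6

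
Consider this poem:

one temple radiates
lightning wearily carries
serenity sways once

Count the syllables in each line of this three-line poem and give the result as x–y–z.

Line 1: "one temple radiates": 1+2+3 = 6
Line 2: "lightning wearily carries": 2+3+2 = 7
Line 3: "serenity sways once": 4+1+1 = 6

6–7–6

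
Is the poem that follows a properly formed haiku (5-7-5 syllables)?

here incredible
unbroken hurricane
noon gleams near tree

Line 1: here(1) + incredible(4) = 5 ✓
Line 2: unbroken(3) + hurricane(3) = 6 (expected 7)
Line 3: noon(1) + gleams(1) + near(1) + tree(1) = 4 (expected 5)

No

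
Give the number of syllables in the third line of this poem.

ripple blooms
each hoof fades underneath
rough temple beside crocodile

8

The third line: rough(1) + temple(2) + beside(2) + crocodile(3) = 8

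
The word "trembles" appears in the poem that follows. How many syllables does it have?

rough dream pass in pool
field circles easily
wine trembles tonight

2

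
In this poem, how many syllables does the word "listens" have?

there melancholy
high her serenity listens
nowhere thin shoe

"listens" has 2 syllables.

2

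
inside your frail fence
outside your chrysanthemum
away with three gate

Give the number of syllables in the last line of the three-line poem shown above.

The last line: "away with three gate": 2+1+1+1 = 5

5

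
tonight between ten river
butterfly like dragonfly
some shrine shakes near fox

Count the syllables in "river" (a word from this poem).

"river" has 2 syllables.

2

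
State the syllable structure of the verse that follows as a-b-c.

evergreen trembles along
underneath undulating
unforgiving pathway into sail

7-7-9

Line 1: "evergreen trembles along": 3+2+2 = 7
Line 2: "underneath undulating": 3+4 = 7
Line 3: "unforgiving pathway into sail": 4+2+2+1 = 9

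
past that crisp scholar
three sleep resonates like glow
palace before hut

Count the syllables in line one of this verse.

5

Line one: past (1), that (1), crisp (1), scholar (2) → 5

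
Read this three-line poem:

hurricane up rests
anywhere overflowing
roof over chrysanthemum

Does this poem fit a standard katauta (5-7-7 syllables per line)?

Line 1: hurricane (3), up (1), rests (1) → 5 ✓
Line 2: anywhere (3), overflowing (4) → 7 ✓
Line 3: roof (1), over (2), chrysanthemum (4) → 7 ✓

Yes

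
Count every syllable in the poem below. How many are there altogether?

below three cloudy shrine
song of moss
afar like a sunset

15

Line 1: below (2), three (1), cloudy (2), shrine (1) → 6
Line 2: song (1), of (1), moss (1) → 3
Line 3: afar (2), like (1), a (1), sunset (2) → 6
Total: 6 + 3 + 6 = 15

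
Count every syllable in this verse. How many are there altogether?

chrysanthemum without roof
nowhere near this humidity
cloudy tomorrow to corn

22

Line 1: chrysanthemum (4), without (2), roof (1) → 7
Line 2: nowhere (2), near (1), this (1), humidity (4) → 8
Line 3: cloudy (2), tomorrow (3), to (1), corn (1) → 7
Total: 7 + 8 + 7 = 22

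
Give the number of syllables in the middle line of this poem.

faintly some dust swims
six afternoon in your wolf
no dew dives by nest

The middle line: six(1) + afternoon(3) + in(1) + your(1) + wolf(1) = 7

7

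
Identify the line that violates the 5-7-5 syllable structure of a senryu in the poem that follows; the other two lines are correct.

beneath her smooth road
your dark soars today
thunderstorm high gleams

The second line

Line 1: beneath(2) + her(1) + smooth(1) + road(1) = 5 ✓
Line 2: your(1) + dark(1) + soars(1) + today(2) = 5 (expected 7)
Line 3: thunderstorm(3) + high(1) + gleams(1) = 5 ✓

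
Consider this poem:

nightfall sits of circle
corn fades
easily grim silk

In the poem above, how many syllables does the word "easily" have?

3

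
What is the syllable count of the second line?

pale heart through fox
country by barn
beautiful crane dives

4

The second line: country(2) + by(1) + barn(1) = 4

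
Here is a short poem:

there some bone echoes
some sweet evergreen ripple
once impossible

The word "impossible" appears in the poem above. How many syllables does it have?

4

"impossible" has 4 syllables.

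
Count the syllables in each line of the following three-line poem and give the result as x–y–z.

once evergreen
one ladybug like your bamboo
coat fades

Line 1: once (1), evergreen (3) → 4
Line 2: one (1), ladybug (3), like (1), your (1), bamboo (2) → 8
Line 3: coat (1), fades (1) → 2

4–8–2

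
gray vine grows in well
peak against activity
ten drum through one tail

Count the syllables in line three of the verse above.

5

Line three: ten (1), drum (1), through (1), one (1), tail (1) → 5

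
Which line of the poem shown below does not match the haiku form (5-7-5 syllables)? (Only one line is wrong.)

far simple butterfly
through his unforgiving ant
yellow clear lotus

Line 1: "far simple butterfly": 1+2+3 = 6 (expected 5)
Line 2: "through his unforgiving ant": 1+1+4+1 = 7 ✓
Line 3: "yellow clear lotus": 2+1+2 = 5 ✓

The first line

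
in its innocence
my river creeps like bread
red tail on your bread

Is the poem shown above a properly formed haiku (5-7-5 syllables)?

No

Line 1: in(1) + its(1) + innocence(3) = 5 ✓
Line 2: my(1) + river(2) + creeps(1) + like(1) + bread(1) = 6 (expected 7)
Line 3: red(1) + tail(1) + on(1) + your(1) + bread(1) = 5 ✓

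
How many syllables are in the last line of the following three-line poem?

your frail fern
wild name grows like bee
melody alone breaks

The last line: melody(3) + alone(2) + breaks(1) = 6

6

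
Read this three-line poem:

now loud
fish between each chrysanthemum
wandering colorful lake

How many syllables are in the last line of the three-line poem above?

The last line: wandering (3), colorful (3), lake (1) → 7

7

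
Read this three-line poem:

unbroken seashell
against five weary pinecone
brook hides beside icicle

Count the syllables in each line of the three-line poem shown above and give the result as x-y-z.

5-7-7

Line 1: "unbroken seashell": 3+2 = 5
Line 2: "against five weary pinecone": 2+1+2+2 = 7
Line 3: "brook hides beside icicle": 1+1+2+3 = 7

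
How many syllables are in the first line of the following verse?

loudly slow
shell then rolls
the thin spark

3

The first line: loudly(2) + slow(1) = 3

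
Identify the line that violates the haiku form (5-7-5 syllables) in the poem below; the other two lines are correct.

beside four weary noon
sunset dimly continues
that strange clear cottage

Line 1: beside (2), four (1), weary (2), noon (1) → 6 (expected 5)
Line 2: sunset (2), dimly (2), continues (3) → 7 ✓
Line 3: that (1), strange (1), clear (1), cottage (2) → 5 ✓

Line 1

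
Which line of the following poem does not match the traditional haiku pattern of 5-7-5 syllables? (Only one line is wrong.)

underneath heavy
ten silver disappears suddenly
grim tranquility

Line 2

Line 1: "underneath heavy": 3+2 = 5 ✓
Line 2: "ten silver disappears suddenly": 1+2+3+3 = 9 (expected 7)
Line 3: "grim tranquility": 1+4 = 5 ✓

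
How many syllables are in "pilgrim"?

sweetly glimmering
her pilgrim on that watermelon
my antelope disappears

2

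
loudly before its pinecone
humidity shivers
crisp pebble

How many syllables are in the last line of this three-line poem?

3

The last line: "crisp pebble": 1+2 = 3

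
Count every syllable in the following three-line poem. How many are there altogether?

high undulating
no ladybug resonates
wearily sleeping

Line 1: "high undulating": 1+4 = 5
Line 2: "no ladybug resonates": 1+3+3 = 7
Line 3: "wearily sleeping": 3+2 = 5
Total: 5 + 7 + 5 = 17

17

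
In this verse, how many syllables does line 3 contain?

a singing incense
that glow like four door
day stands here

3

Line 3: "day stands here": 1+1+1 = 3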